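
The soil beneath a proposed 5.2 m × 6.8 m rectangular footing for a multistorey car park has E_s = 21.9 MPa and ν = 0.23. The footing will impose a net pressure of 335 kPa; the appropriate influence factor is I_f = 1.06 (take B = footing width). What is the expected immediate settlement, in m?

S_e ≈ 0.0799 m

Immediate (elastic) settlement: S_e = q·B·(1−ν²)/E_s · I_f.
E_s = 21.9 MPa = 21900 kPa.
S_e = 335 × 5.2 × (1 − 0.23²) / 21900 × 1.06
    = 335 × 5.2 × 0.9471 / 21900 × 1.06
    = 0.07986 m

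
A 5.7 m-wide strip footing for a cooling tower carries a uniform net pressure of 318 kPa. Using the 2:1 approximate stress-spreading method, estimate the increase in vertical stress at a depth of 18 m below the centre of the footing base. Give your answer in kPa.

By the 2:1 method the load spreads at 1 horizontal : 2 vertical, so at depth z the loaded area has grown by z in each plan dimension:
Δσ = qB/(B+z) = 318×5.7/(5.7+18) = 76.481 kPa

Δσ_z ≈ 76.5 kPa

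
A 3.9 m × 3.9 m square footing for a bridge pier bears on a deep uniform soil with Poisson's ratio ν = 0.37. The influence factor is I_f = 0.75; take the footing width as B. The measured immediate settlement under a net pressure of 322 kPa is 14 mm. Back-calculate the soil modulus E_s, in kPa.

E_s ≈ 58100 kPa

S_e = q·B·(1−ν²)/E_s · I_f  ⇒  E_s = q·B·(1−ν²)·I_f / S_e.
E_s = 322 × 3.9 × 0.8631 × 0.75 / 0.014 = 58070 kPa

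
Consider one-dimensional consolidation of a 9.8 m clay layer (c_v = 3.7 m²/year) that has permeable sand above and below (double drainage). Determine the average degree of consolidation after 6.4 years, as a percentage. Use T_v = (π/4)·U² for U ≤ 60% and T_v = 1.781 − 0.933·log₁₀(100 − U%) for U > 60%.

Drainage path length: H_d = H/2 = 4.9 m (double drainage).
T_v = c_v·t/H_d² = 3.7×6.4/4.9² = 0.98626.
T_v = 0.98626 corresponds to the U > 60% branch:
U = 1 − 10^((1.781 − T_v)/0.933)/100 = 0.9289

U ≈ 92.9 %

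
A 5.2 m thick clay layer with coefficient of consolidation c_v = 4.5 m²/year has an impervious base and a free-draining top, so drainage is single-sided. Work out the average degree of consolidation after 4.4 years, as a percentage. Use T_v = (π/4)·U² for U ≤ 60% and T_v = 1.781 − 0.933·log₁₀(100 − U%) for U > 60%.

Drainage path length: H_d = H = 5.2 m (single drainage).
T_v = c_v·t/H_d² = 4.5×4.4/5.2² = 0.73225.
T_v = 0.73225 corresponds to the U > 60% branch:
U = 1 − 10^((1.781 − T_v)/0.933)/100 = 0.8669

U ≈ 86.7 %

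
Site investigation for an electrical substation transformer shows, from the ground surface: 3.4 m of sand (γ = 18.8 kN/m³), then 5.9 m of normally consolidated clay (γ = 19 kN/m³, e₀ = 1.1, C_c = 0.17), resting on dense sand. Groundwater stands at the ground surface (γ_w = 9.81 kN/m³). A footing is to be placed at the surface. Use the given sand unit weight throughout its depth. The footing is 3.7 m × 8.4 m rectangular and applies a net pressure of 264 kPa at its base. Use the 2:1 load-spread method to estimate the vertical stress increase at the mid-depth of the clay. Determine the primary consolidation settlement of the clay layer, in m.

S_c ≈ 0.14 m

Mid-depth of clay below the ground surface: z = 3.4 + 5.9/2 = 6.35 m.
Total vertical stress at mid-clay: σ_v = 18.8×3.4 + 19×2.95 = 119.97 kPa.
Pore pressure: u = 9.81×(6.35 − 0) = 62.294 kPa.
Initial effective stress: σ'_0 = σ_v − u = 119.97 − 62.294 = 57.676 kPa.
Stress increase at mid-clay by the 2:1 spreading method:
Δσ = qBL/((B+z)(L+z)) = 264×3.7×8.4/((3.7+6.35)(8.4+6.35)) = 55.351 kPa
Final effective stress: σ'_f = σ'_0 + Δσ = 57.676 + 55.351 = 113.03 kPa.
Normally consolidated clay, so the full stress increment lies on the virgin compression line:
S_c = C_c·H/(1+e₀)·log₁₀(σ'_f/σ'_0) = 0.17×5.9/(1+1.1)×log₁₀(113.03/57.676)
    = 0.47762 × 0.2922 = 0.1396 m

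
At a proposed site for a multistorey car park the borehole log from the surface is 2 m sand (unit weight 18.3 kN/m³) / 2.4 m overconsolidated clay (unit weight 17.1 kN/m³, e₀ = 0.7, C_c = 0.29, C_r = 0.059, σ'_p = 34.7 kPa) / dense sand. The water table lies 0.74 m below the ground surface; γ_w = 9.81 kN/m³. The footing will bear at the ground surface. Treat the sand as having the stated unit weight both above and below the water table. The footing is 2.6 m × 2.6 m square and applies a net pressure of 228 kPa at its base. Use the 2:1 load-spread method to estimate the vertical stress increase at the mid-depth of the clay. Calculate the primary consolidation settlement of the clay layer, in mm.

Mid-depth of clay below the ground surface: z = 2 + 2.4/2 = 3.2 m.
Total vertical stress at mid-clay: σ_v = 18.3×2 + 17.1×1.2 = 57.12 kPa.
Pore pressure: u = 9.81×(3.2 − 0.74) = 24.133 kPa.
Initial effective stress: σ'_0 = σ_v − u = 57.12 − 24.133 = 32.987 kPa.
Stress increase at mid-clay by the 2:1 spreading method:
Δσ = qBL/((B+z)(L+z)) = 228×2.6×2.6/((2.6+3.2)(2.6+3.2)) = 45.817 kPa
Final effective stress: σ'_f = 32.987 + 45.817 = 78.804 kPa.
σ'_f = 78.804 > σ'_p = 34.7 kPa, so the stress path crosses the preconsolidation pressure — recompression up to σ'_p, then virgin compression beyond:
S_c = H/(1+e₀)·[C_r·log₁₀(σ'_p/σ'_0) + C_c·log₁₀(σ'_f/σ'_p)]
    = 2.4/1.7 × [0.059×log₁₀(34.7/32.987) + 0.29×log₁₀(78.804/34.7)]
    = 1.4118 × [0.0012972 + 0.1033] = 0.1477 m

S_c ≈ 148 mm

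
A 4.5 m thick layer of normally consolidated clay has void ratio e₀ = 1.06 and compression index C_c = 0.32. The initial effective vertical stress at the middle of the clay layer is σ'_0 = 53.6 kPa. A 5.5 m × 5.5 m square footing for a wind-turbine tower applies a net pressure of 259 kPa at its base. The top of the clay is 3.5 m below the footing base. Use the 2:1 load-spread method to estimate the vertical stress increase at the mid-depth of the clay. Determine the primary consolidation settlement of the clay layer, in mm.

Mid-depth of clay below the footing base: z = 3.5 + 4.5/2 = 5.75 m.
Stress increase at mid-clay by the 2:1 spreading method:
Δσ = qBL/((B+z)(L+z)) = 259×5.5×5.5/((5.5+5.75)(5.5+5.75)) = 61.904 kPa
Final effective stress: σ'_f = σ'_0 + Δσ = 53.6 + 61.904 = 115.5 kPa.
Normally consolidated clay, so the full stress increment lies on the virgin compression line:
S_c = C_c·H/(1+e₀)·log₁₀(σ'_f/σ'_0) = 0.32×4.5/(1+1.06)×log₁₀(115.5/53.6)
    = 0.69903 × 0.33342 = 0.2331 m

S_c ≈ 233 mm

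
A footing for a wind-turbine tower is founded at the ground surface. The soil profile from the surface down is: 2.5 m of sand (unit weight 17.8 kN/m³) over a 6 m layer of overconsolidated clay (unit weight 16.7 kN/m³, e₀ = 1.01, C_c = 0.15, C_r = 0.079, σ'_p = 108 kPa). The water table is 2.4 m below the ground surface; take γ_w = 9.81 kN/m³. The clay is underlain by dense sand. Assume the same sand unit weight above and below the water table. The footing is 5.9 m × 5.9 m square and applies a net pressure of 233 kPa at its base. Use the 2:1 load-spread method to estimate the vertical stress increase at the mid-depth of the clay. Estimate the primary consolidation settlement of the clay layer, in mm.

Mid-depth of clay below the ground surface: z = 2.5 + 6/2 = 5.5 m.
Total vertical stress at mid-clay: σ_v = 17.8×2.5 + 16.7×3 = 94.6 kPa.
Pore pressure: u = 9.81×(5.5 − 2.4) = 30.411 kPa.
Initial effective stress: σ'_0 = σ_v − u = 94.6 − 30.411 = 64.189 kPa.
Stress increase at mid-clay by the 2:1 spreading method:
Δσ = qBL/((B+z)(L+z)) = 233×5.9×5.9/((5.9+5.5)(5.9+5.5)) = 62.409 kPa
Final effective stress: σ'_f = 64.189 + 62.409 = 126.6 kPa.
σ'_f = 126.6 > σ'_p = 108 kPa, so the stress path crosses the preconsolidation pressure — recompression up to σ'_p, then virgin compression beyond:
S_c = H/(1+e₀)·[C_r·log₁₀(σ'_p/σ'_0) + C_c·log₁₀(σ'_f/σ'_p)]
    = 6/2.01 × [0.079×log₁₀(108/64.189) + 0.15×log₁₀(126.6/108)]
    = 2.9851 × [0.017851 + 0.010351] = 0.08419 m

S_c ≈ 84.2 mm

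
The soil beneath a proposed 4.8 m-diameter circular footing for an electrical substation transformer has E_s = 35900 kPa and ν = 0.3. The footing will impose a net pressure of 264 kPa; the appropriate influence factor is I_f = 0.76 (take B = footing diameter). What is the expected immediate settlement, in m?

Immediate (elastic) settlement: S_e = q·B·(1−ν²)/E_s · I_f.
S_e = 264 × 4.8 × (1 − 0.3²) / 35900 × 0.76
    = 264 × 4.8 × 0.91 / 35900 × 0.76
    = 0.02441 m

S_e ≈ 0.0244 m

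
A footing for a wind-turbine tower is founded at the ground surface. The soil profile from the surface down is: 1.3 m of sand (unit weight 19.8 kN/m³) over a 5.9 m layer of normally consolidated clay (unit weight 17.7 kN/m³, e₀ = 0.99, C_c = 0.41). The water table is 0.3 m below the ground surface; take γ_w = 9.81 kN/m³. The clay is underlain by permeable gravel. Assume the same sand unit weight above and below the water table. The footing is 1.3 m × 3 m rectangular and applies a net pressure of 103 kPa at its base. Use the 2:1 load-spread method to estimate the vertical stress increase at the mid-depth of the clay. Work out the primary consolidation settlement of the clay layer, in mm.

Mid-depth of clay below the ground surface: z = 1.3 + 5.9/2 = 4.25 m.
Total vertical stress at mid-clay: σ_v = 19.8×1.3 + 17.7×2.95 = 77.955 kPa.
Pore pressure: u = 9.81×(4.25 − 0.3) = 38.75 kPa.
Initial effective stress: σ'_0 = σ_v − u = 77.955 − 38.75 = 39.205 kPa.
Stress increase at mid-clay by the 2:1 spreading method:
Δσ = qBL/((B+z)(L+z)) = 103×1.3×3/((1.3+4.25)(3+4.25)) = 9.9832 kPa
Final effective stress: σ'_f = σ'_0 + Δσ = 39.205 + 9.9832 = 49.188 kPa.
Normally consolidated clay, so the full stress increment lies on the virgin compression line:
S_c = C_c·H/(1+e₀)·log₁₀(σ'_f/σ'_0) = 0.41×5.9/(1+0.99)×log₁₀(49.188/39.205)
    = 1.2156 × 0.098518 = 0.1198 m

S_c ≈ 120 mm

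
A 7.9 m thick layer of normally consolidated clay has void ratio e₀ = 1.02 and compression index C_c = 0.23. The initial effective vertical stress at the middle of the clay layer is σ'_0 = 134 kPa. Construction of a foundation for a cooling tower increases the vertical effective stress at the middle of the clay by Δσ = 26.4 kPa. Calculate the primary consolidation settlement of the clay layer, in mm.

Final effective stress: σ'_f = σ'_0 + Δσ = 134 + 26.4 = 160.4 kPa.
Normally consolidated clay, so the full stress increment lies on the virgin compression line:
S_c = C_c·H/(1+e₀)·log₁₀(σ'_f/σ'_0) = 0.23×7.9/(1+1.02)×log₁₀(160.4/134)
    = 0.8995 × 0.0781 = 0.07025 m

S_c ≈ 70.3 mm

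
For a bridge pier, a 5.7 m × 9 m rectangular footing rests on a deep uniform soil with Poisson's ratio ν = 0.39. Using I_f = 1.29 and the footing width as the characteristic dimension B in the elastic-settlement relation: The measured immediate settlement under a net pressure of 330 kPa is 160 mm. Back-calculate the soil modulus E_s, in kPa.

E_s ≈ 12900 kPa

S_e = q·B·(1−ν²)/E_s · I_f  ⇒  E_s = q·B·(1−ν²)·I_f / S_e.
E_s = 330 × 5.7 × 0.8479 × 1.29 / 0.16 = 12860 kPa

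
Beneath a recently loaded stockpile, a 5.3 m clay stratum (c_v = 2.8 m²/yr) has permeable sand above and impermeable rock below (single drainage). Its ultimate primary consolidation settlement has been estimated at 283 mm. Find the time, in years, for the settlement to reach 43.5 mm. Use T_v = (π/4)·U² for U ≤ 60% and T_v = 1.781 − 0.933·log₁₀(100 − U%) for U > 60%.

t ≈ 0.186 years

Drainage path length: H_d = H = 5.3 m (single drainage).
U = S(t)/S_ult = 43.5/283 = 0.1537.
U ≤ 60%: T_v = (π/4)·U² = (π/4)×0.15371² = 0.018556.
t = T_v·H_d²/c_v = 0.018556×5.3²/2.8 = 0.1862 years.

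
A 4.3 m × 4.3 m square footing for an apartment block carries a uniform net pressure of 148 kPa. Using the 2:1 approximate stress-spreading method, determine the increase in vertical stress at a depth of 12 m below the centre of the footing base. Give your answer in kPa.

By the 2:1 method the load spreads at 1 horizontal : 2 vertical, so at depth z the loaded area has grown by z in each plan dimension:
Δσ = qBL/((B+z)(L+z)) = 148×4.3×4.3/((4.3+12)(4.3+12)) = 10.3 kPa

Δσ_z ≈ 10.3 kPa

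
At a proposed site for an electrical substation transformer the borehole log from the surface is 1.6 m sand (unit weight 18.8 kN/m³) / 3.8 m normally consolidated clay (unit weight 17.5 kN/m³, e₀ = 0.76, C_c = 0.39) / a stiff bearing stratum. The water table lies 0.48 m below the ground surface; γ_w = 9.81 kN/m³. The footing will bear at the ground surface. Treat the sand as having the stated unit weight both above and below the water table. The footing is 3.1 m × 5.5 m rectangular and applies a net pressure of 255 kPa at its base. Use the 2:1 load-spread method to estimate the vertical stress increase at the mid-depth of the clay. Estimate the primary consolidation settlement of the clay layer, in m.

Mid-depth of clay below the ground surface: z = 1.6 + 3.8/2 = 3.5 m.
Total vertical stress at mid-clay: σ_v = 18.8×1.6 + 17.5×1.9 = 63.33 kPa.
Pore pressure: u = 9.81×(3.5 − 0.48) = 29.626 kPa.
Initial effective stress: σ'_0 = σ_v − u = 63.33 − 29.626 = 33.704 kPa.
Stress increase at mid-clay by the 2:1 spreading method:
Δσ = qBL/((B+z)(L+z)) = 255×3.1×5.5/((3.1+3.5)(5.5+3.5)) = 73.194 kPa
Final effective stress: σ'_f = σ'_0 + Δσ = 33.704 + 73.194 = 106.9 kPa.
Normally consolidated clay, so the full stress increment lies on the virgin compression line:
S_c = C_c·H/(1+e₀)·log₁₀(σ'_f/σ'_0) = 0.39×3.8/(1+0.76)×log₁₀(106.9/33.704)
    = 0.84205 × 0.5013 = 0.4221 m

S_c ≈ 0.422 m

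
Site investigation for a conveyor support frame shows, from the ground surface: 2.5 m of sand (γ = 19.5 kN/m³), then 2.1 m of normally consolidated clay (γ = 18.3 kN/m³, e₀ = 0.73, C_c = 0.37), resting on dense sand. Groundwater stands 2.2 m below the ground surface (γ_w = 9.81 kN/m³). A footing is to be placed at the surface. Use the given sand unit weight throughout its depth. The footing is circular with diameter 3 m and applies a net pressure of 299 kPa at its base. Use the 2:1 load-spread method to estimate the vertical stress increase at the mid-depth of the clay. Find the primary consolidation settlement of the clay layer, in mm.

Mid-depth of clay below the ground surface: z = 2.5 + 2.1/2 = 3.55 m.
Total vertical stress at mid-clay: σ_v = 19.5×2.5 + 18.3×1.05 = 67.965 kPa.
Pore pressure: u = 9.81×(3.55 − 2.2) = 13.244 kPa.
Initial effective stress: σ'_0 = σ_v − u = 67.965 − 13.244 = 54.721 kPa.
Stress increase at mid-clay by the 2:1 spreading method:
Δσ ≈ qD²/(D+z)² = 299×3²/(3+3.55)² = 62.724 kPa
Final effective stress: σ'_f = σ'_0 + Δσ = 54.721 + 62.724 = 117.44 kPa.
Normally consolidated clay, so the full stress increment lies on the virgin compression line:
S_c = C_c·H/(1+e₀)·log₁₀(σ'_f/σ'_0) = 0.37×2.1/(1+0.73)×log₁₀(117.44/54.721)
    = 0.44913 × 0.33166 = 0.149 m

S_c ≈ 149 mm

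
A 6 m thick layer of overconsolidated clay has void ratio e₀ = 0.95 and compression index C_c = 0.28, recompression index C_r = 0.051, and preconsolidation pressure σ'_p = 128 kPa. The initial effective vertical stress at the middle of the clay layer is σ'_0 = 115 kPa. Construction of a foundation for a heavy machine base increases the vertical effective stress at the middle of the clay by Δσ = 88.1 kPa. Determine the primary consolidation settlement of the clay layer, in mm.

Final effective stress: σ'_f = 115 + 88.1 = 203.1 kPa.
σ'_f = 203.1 > σ'_p = 128 kPa, so the stress path crosses the preconsolidation pressure — recompression up to σ'_p, then virgin compression beyond:
S_c = H/(1+e₀)·[C_r·log₁₀(σ'_p/σ'_0) + C_c·log₁₀(σ'_f/σ'_p)]
    = 6/1.95 × [0.051×log₁₀(128/115) + 0.28×log₁₀(203.1/128)]
    = 3.0769 × [0.0023721 + 0.05614] = 0.18 m

S_c ≈ 180 mm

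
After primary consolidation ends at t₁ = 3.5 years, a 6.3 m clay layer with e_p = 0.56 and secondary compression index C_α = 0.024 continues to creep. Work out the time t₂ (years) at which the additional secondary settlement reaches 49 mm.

S_s = C_α·H/(1+e_p)·log₁₀(t₂/t₁) ⇒ log₁₀(t₂/t₁) = S_s·(1+e_p)/(C_α·H).
log₁₀(t₂/t₁) = 0.049 × (1+0.56) / (0.024×6.3) = 0.5056
t₂ = t₁ × 10^0.5056 = 3.5 × 3.203 = 11.21 years

t₂ ≈ 11.2 years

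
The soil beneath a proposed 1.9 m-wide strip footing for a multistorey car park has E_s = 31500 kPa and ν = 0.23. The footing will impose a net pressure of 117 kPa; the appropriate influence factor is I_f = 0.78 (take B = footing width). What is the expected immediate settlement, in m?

Immediate (elastic) settlement: S_e = q·B·(1−ν²)/E_s · I_f.
S_e = 117 × 1.9 × (1 − 0.23²) / 31500 × 0.78
    = 117 × 1.9 × 0.9471 / 31500 × 0.78
    = 0.005213 m

S_e ≈ 0.00521 m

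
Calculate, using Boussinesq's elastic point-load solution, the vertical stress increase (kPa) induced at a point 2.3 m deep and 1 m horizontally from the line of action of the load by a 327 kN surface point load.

Δσ_z ≈ 19.1 kPa

Boussinesq vertical stress below a point load on an elastic half-space:
Δσ_z = 3P/(2πz²) · [1 + (r/z)²]^(−5/2)
r/z = 1/2.3 = 0.43478; [1+(r/z)²]^(−5/2) = 0.64865.
Δσ_z = 3×327/(2π×2.3²) × 0.64865 = 29.514 × 0.64865 = 19.14 kPa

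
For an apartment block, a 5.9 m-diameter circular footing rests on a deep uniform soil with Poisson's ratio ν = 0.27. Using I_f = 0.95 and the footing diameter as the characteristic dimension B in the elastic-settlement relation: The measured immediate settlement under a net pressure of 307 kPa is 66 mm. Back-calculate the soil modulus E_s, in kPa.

S_e = q·B·(1−ν²)/E_s · I_f  ⇒  E_s = q·B·(1−ν²)·I_f / S_e.
E_s = 307 × 5.9 × 0.9271 × 0.95 / 0.066 = 24170 kPa

E_s ≈ 24200 kPa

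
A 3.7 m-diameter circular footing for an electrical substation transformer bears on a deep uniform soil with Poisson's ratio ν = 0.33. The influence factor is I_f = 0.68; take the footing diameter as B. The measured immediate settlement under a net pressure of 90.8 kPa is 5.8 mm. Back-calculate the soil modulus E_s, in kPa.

E_s ≈ 35100 kPa

S_e = q·B·(1−ν²)/E_s · I_f  ⇒  E_s = q·B·(1−ν²)·I_f / S_e.
E_s = 90.8 × 3.7 × 0.8911 × 0.68 / 0.0058 = 35100 kPa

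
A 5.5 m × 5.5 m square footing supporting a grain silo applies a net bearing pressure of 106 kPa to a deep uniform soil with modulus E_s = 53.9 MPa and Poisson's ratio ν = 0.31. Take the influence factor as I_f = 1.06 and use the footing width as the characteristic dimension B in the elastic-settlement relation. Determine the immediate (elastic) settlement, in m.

S_e ≈ 0.0104 m

Immediate (elastic) settlement: S_e = q·B·(1−ν²)/E_s · I_f.
E_s = 53.9 MPa = 53900 kPa.
S_e = 106 × 5.5 × (1 − 0.31²) / 53900 × 1.06
    = 106 × 5.5 × 0.9039 / 53900 × 1.06
    = 0.01036 m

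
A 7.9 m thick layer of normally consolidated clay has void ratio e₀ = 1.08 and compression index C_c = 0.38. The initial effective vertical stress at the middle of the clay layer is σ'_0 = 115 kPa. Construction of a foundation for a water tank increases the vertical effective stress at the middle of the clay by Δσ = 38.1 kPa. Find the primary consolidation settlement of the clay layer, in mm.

S_c ≈ 179 mm

Final effective stress: σ'_f = σ'_0 + Δσ = 115 + 38.1 = 153.1 kPa.
Normally consolidated clay, so the full stress increment lies on the virgin compression line:
S_c = C_c·H/(1+e₀)·log₁₀(σ'_f/σ'_0) = 0.38×7.9/(1+1.08)×log₁₀(153.1/115)
    = 1.4433 × 0.12428 = 0.1794 m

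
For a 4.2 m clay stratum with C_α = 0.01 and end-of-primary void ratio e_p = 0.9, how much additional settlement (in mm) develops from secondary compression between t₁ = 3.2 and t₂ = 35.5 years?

S_s ≈ 23.1 mm

Secondary compression: S_s = C_α·H/(1+e_p)·log₁₀(t₂/t₁)
S_s = 0.01×4.2/(1+0.9)×log₁₀(35.5/3.2)
    = 0.02211 × 1.045 = 0.0231 m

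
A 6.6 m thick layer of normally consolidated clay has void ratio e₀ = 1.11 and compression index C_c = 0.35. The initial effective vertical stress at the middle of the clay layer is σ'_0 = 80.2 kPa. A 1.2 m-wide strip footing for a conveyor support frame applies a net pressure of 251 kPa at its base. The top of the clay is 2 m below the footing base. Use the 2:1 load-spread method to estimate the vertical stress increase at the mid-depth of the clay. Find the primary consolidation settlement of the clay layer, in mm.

Mid-depth of clay below the footing base: z = 2 + 6.6/2 = 5.3 m.
Stress increase at mid-clay by the 2:1 spreading method:
Δσ = qB/(B+z) = 251×1.2/(1.2+5.3) = 46.338 kPa
Final effective stress: σ'_f = σ'_0 + Δσ = 80.2 + 46.338 = 126.54 kPa.
Normally consolidated clay, so the full stress increment lies on the virgin compression line:
S_c = C_c·H/(1+e₀)·log₁₀(σ'_f/σ'_0) = 0.35×6.6/(1+1.11)×log₁₀(126.54/80.2)
    = 1.0948 × 0.19805 = 0.2168 m

S_c ≈ 217 mm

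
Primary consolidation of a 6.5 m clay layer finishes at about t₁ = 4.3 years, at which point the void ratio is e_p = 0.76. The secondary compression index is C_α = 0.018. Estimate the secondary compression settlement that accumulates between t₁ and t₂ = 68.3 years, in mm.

S_s ≈ 79.8 mm

Secondary compression: S_s = C_α·H/(1+e_p)·log₁₀(t₂/t₁)
S_s = 0.018×6.5/(1+0.76)×log₁₀(68.3/4.3)
    = 0.06648 × 1.201 = 0.07984 m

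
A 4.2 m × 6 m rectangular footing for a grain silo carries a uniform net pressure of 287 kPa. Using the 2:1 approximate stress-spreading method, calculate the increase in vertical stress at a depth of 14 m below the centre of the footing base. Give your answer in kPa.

By the 2:1 method the load spreads at 1 horizontal : 2 vertical, so at depth z the loaded area has grown by z in each plan dimension:
Δσ = qBL/((B+z)(L+z)) = 287×4.2×6/((4.2+14)(6+14)) = 19.869 kPa

Δσ_z ≈ 19.9 kPa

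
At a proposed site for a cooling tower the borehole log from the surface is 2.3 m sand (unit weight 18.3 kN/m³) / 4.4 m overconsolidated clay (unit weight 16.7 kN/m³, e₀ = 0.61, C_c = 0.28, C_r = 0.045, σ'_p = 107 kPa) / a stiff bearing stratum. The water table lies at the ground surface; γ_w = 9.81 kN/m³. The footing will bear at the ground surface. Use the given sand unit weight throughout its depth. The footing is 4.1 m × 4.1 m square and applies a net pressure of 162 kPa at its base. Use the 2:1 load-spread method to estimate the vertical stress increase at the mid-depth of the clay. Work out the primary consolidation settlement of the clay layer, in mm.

S_c ≈ 38.6 mm

Mid-depth of clay below the ground surface: z = 2.3 + 4.4/2 = 4.5 m.
Total vertical stress at mid-clay: σ_v = 18.3×2.3 + 16.7×2.2 = 78.83 kPa.
Pore pressure: u = 9.81×(4.5 − 0) = 44.145 kPa.
Initial effective stress: σ'_0 = σ_v − u = 78.83 − 44.145 = 34.685 kPa.
Stress increase at mid-clay by the 2:1 spreading method:
Δσ = qBL/((B+z)(L+z)) = 162×4.1×4.1/((4.1+4.5)(4.1+4.5)) = 36.82 kPa
Final effective stress: σ'_f = 34.685 + 36.82 = 71.505 kPa.
σ'_f = 71.505 ≤ σ'_p = 107 kPa, so the clay remains overconsolidated and only the recompression index applies:
S_c = C_r·H/(1+e₀)·log₁₀(σ'_f/σ'_0) = 0.045×4.4/1.61×log₁₀(71.505/34.685)
    = 0.12298 × 0.31419 = 0.03864 m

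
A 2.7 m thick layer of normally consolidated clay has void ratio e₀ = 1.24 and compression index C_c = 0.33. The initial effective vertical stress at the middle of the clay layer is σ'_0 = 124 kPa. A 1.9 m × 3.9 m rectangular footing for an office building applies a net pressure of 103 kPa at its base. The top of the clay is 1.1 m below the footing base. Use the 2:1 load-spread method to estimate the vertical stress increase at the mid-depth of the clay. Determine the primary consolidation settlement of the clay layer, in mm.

S_c ≈ 34.8 mm

Mid-depth of clay below the footing base: z = 1.1 + 2.7/2 = 2.45 m.
Stress increase at mid-clay by the 2:1 spreading method:
Δσ = qBL/((B+z)(L+z)) = 103×1.9×3.9/((1.9+2.45)(3.9+2.45)) = 27.631 kPa
Final effective stress: σ'_f = σ'_0 + Δσ = 124 + 27.631 = 151.63 kPa.
Normally consolidated clay, so the full stress increment lies on the virgin compression line:
S_c = C_c·H/(1+e₀)·log₁₀(σ'_f/σ'_0) = 0.33×2.7/(1+1.24)×log₁₀(151.63/124)
    = 0.39777 × 0.087363 = 0.03475 m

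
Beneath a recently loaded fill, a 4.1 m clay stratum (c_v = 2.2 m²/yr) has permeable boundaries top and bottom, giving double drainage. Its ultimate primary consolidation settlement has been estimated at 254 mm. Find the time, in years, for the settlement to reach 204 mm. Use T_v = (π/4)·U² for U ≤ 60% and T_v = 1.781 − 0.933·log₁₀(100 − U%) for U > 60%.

t ≈ 1.1 years

Drainage path length: H_d = H/2 = 2.05 m (double drainage).
U = S(t)/S_ult = 204/254 = 0.8031.
U > 60%: T_v = 1.781 − 0.933·log₁₀(100 − 80.315) = 0.57357.
t = T_v·H_d²/c_v = 0.57357×2.05²/2.2 = 1.096 years.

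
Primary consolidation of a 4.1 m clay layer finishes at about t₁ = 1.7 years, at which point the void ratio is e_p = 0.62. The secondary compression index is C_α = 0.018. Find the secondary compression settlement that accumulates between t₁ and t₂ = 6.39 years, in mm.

Secondary compression: S_s = C_α·H/(1+e_p)·log₁₀(t₂/t₁)
S_s = 0.018×4.1/(1+0.62)×log₁₀(6.39/1.7)
    = 0.04556 × 0.5751 = 0.0262 m

S_s ≈ 26.2 mm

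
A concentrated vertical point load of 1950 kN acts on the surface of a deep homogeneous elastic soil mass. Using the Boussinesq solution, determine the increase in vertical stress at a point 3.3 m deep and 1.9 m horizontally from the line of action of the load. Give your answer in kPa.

Boussinesq vertical stress below a point load on an elastic half-space:
Δσ_z = 3P/(2πz²) · [1 + (r/z)²]^(−5/2)
r/z = 1.9/3.3 = 0.57576; [1+(r/z)²]^(−5/2) = 0.48882.
Δσ_z = 3×1950/(2π×3.3²) × 0.48882 = 85.496 × 0.48882 = 41.79 kPa

Δσ_z ≈ 41.8 kPa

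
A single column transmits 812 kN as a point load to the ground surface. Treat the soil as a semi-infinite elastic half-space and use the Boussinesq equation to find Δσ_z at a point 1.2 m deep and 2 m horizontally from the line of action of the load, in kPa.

Δσ_z ≈ 9.71 kPa

Boussinesq vertical stress below a point load on an elastic half-space:
Δσ_z = 3P/(2πz²) · [1 + (r/z)²]^(−5/2)
r/z = 2/1.2 = 1.6667; [1+(r/z)²]^(−5/2) = 0.03605.
Δσ_z = 3×812/(2π×1.2²) × 0.03605 = 269.24 × 0.03605 = 9.706 kPa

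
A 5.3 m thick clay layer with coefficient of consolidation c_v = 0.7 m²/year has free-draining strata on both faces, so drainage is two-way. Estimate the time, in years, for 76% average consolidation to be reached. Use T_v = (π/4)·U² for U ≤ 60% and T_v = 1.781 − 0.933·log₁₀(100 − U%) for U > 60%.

Drainage path length: H_d = H/2 = 2.65 m (double drainage).
U > 60%: T_v = 1.781 − 0.933·log₁₀(100 − 76) = 0.49326.
t = T_v·H_d²/c_v = 0.49326×2.65²/0.7 = 4.948 years.

t ≈ 4.95 years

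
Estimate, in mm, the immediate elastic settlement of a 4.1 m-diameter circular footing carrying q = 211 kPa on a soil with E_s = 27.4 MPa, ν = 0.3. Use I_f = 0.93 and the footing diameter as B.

Immediate (elastic) settlement: S_e = q·B·(1−ν²)/E_s · I_f.
E_s = 27.4 MPa = 27400 kPa.
S_e = 211 × 4.1 × (1 − 0.3²) / 27400 × 0.93
    = 211 × 4.1 × 0.91 / 27400 × 0.93
    = 0.02672 m = 26.72 mm

S_e ≈ 26.7 mm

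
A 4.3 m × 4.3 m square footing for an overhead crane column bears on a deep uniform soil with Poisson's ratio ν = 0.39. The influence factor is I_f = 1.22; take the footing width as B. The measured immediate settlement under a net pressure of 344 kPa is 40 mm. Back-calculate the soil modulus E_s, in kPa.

S_e = q·B·(1−ν²)/E_s · I_f  ⇒  E_s = q·B·(1−ν²)·I_f / S_e.
E_s = 344 × 4.3 × 0.8479 × 1.22 / 0.04 = 38250 kPa

E_s ≈ 38300 kPa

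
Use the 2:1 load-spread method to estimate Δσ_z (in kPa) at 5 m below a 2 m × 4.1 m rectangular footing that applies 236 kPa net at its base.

Δσ_z ≈ 30.4 kPa

By the 2:1 method the load spreads at 1 horizontal : 2 vertical, so at depth z the loaded area has grown by z in each plan dimension:
Δσ = qBL/((B+z)(L+z)) = 236×2×4.1/((2+5)(4.1+5)) = 30.38 kPa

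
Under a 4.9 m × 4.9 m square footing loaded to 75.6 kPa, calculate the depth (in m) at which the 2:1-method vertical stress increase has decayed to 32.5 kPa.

2:1 spreading — at depth z the loaded area has grown by z in each plan dimension:
qB²/(B+z)² = Δσ_z ⇒ z = B(√(q/Δσ_z) − 1) = 4.9×(√(75.6/32.5) − 1) = 2.573 m

z ≈ 2.57 m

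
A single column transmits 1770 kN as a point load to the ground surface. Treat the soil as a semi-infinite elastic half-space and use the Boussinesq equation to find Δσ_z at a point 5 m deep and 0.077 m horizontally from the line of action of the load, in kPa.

Boussinesq vertical stress below a point load on an elastic half-space:
Δσ_z = 3P/(2πz²) · [1 + (r/z)²]^(−5/2)
r/z = 0.077/5 = 0.0154; [1+(r/z)²]^(−5/2) = 0.99941.
Δσ_z = 3×1770/(2π×5²) × 0.99941 = 33.805 × 0.99941 = 33.79 kPa

Δσ_z ≈ 33.8 kPa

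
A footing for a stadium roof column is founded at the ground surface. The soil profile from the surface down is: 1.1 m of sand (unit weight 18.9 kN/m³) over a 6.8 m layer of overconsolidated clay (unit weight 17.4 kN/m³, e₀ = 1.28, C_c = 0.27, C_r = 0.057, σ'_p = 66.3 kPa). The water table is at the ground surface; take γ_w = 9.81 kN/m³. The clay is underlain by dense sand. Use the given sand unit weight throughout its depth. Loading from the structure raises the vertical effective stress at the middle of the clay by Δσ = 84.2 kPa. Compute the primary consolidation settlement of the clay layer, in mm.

Mid-depth of clay below the ground surface: z = 1.1 + 6.8/2 = 4.5 m.
Total vertical stress at mid-clay: σ_v = 18.9×1.1 + 17.4×3.4 = 79.95 kPa.
Pore pressure: u = 9.81×(4.5 − 0) = 44.145 kPa.
Initial effective stress: σ'_0 = σ_v − u = 79.95 − 44.145 = 35.805 kPa.
Final effective stress: σ'_f = 35.805 + 84.2 = 120 kPa.
σ'_f = 120 > σ'_p = 66.3 kPa, so the stress path crosses the preconsolidation pressure — recompression up to σ'_p, then virgin compression beyond:
S_c = H/(1+e₀)·[C_r·log₁₀(σ'_p/σ'_0) + C_c·log₁₀(σ'_f/σ'_p)]
    = 6.8/2.28 × [0.057×log₁₀(66.3/35.805) + 0.27×log₁₀(120/66.3)]
    = 2.9825 × [0.015251 + 0.06957] = 0.253 m

S_c ≈ 253 mm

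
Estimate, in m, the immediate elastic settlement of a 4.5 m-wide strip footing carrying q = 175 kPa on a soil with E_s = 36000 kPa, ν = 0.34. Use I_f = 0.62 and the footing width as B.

S_e ≈ 0.012 m

Immediate (elastic) settlement: S_e = q·B·(1−ν²)/E_s · I_f.
S_e = 175 × 4.5 × (1 − 0.34²) / 36000 × 0.62
    = 175 × 4.5 × 0.8844 / 36000 × 0.62
    = 0.01199 m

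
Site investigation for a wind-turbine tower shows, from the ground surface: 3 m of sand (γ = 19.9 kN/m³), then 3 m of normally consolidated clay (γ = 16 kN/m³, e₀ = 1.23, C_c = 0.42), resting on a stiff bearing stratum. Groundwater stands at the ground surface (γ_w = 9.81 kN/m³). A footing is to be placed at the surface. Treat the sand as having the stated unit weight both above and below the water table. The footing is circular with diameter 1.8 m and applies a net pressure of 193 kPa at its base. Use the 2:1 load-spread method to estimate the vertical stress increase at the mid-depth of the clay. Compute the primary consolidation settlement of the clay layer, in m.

Mid-depth of clay below the ground surface: z = 3 + 3/2 = 4.5 m.
Total vertical stress at mid-clay: σ_v = 19.9×3 + 16×1.5 = 83.7 kPa.
Pore pressure: u = 9.81×(4.5 − 0) = 44.145 kPa.
Initial effective stress: σ'_0 = σ_v − u = 83.7 − 44.145 = 39.555 kPa.
Stress increase at mid-clay by the 2:1 spreading method:
Δσ ≈ qD²/(D+z)² = 193×1.8²/(1.8+4.5)² = 15.755 kPa
Final effective stress: σ'_f = σ'_0 + Δσ = 39.555 + 15.755 = 55.31 kPa.
Normally consolidated clay, so the full stress increment lies on the virgin compression line:
S_c = C_c·H/(1+e₀)·log₁₀(σ'_f/σ'_0) = 0.42×3/(1+1.23)×log₁₀(55.31/39.555)
    = 0.56502 × 0.1456 = 0.08227 m

S_c ≈ 0.0823 m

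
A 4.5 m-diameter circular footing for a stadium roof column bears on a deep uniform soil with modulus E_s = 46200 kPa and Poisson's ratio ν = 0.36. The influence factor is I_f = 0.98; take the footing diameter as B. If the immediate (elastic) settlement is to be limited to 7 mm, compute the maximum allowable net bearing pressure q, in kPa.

S_e = q·B·(1−ν²)/E_s · I_f  ⇒  q = S_e·E_s / (B·(1−ν²)·I_f).
q = 0.007 × 46200 / (4.5 × 0.8704 × 0.98) = 84.25 kPa

q ≈ 84.3 kPa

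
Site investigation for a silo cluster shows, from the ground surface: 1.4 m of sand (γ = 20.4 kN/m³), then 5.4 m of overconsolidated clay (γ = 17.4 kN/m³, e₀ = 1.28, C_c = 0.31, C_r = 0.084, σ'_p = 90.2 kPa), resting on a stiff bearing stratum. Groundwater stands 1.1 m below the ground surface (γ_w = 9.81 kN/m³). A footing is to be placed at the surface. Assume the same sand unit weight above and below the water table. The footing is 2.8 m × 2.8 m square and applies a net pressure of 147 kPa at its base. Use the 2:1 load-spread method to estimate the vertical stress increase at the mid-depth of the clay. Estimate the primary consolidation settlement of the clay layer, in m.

Mid-depth of clay below the ground surface: z = 1.4 + 5.4/2 = 4.1 m.
Total vertical stress at mid-clay: σ_v = 20.4×1.4 + 17.4×2.7 = 75.54 kPa.
Pore pressure: u = 9.81×(4.1 − 1.1) = 29.43 kPa.
Initial effective stress: σ'_0 = σ_v − u = 75.54 − 29.43 = 46.11 kPa.
Stress increase at mid-clay by the 2:1 spreading method:
Δσ = qBL/((B+z)(L+z)) = 147×2.8×2.8/((2.8+4.1)(2.8+4.1)) = 24.207 kPa
Final effective stress: σ'_f = 46.11 + 24.207 = 70.317 kPa.
σ'_f = 70.317 ≤ σ'_p = 90.2 kPa, so the clay remains overconsolidated and only the recompression index applies:
S_c = C_r·H/(1+e₀)·log₁₀(σ'_f/σ'_0) = 0.084×5.4/2.28×log₁₀(70.317/46.11)
    = 0.19895 × 0.18327 = 0.03646 m

S_c ≈ 0.0365 m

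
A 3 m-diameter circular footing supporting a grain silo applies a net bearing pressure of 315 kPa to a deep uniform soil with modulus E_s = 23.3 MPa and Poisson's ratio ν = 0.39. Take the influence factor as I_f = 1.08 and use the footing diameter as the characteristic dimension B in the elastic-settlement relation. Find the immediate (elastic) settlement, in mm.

S_e ≈ 37.1 mm

Immediate (elastic) settlement: S_e = q·B·(1−ν²)/E_s · I_f.
E_s = 23.3 MPa = 23300 kPa.
S_e = 315 × 3 × (1 − 0.39²) / 23300 × 1.08
    = 315 × 3 × 0.8479 / 23300 × 1.08
    = 0.03714 m = 37.14 mm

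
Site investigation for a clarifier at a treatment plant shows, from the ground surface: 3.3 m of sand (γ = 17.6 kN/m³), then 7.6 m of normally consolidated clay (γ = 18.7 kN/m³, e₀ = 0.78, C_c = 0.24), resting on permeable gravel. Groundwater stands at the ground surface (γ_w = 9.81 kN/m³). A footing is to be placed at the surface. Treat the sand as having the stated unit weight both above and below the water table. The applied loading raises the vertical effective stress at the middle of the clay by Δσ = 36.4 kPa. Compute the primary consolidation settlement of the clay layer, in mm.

Mid-depth of clay below the ground surface: z = 3.3 + 7.6/2 = 7.1 m.
Total vertical stress at mid-clay: σ_v = 17.6×3.3 + 18.7×3.8 = 129.14 kPa.
Pore pressure: u = 9.81×(7.1 − 0) = 69.651 kPa.
Initial effective stress: σ'_0 = σ_v − u = 129.14 − 69.651 = 59.489 kPa.
Final effective stress: σ'_f = σ'_0 + Δσ = 59.489 + 36.4 = 95.889 kPa.
Normally consolidated clay, so the full stress increment lies on the virgin compression line:
S_c = C_c·H/(1+e₀)·log₁₀(σ'_f/σ'_0) = 0.24×7.6/(1+0.78)×log₁₀(95.889/59.489)
    = 1.0247 × 0.20733 = 0.2125 m

S_c ≈ 212 mm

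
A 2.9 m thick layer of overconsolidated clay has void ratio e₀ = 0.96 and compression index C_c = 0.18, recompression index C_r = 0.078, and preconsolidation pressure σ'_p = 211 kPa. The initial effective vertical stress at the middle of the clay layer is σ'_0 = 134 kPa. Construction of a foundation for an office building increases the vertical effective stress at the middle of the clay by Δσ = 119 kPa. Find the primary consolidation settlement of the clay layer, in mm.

S_c ≈ 43.8 mm

Final effective stress: σ'_f = 134 + 119 = 253 kPa.
σ'_f = 253 > σ'_p = 211 kPa, so the stress path crosses the preconsolidation pressure — recompression up to σ'_p, then virgin compression beyond:
S_c = H/(1+e₀)·[C_r·log₁₀(σ'_p/σ'_0) + C_c·log₁₀(σ'_f/σ'_p)]
    = 2.9/1.96 × [0.078×log₁₀(211/134) + 0.18×log₁₀(253/211)]
    = 1.4796 × [0.01538 + 0.014191] = 0.04375 m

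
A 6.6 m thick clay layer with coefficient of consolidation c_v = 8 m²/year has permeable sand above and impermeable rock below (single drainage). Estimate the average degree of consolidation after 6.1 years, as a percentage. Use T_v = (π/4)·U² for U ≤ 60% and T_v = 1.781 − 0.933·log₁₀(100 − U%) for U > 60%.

Drainage path length: H_d = H = 6.6 m (single drainage).
T_v = c_v·t/H_d² = 8×6.1/6.6² = 1.1203.
T_v = 1.1203 corresponds to the U > 60% branch:
U = 1 − 10^((1.781 − T_v)/0.933)/100 = 0.9489

U ≈ 94.9 %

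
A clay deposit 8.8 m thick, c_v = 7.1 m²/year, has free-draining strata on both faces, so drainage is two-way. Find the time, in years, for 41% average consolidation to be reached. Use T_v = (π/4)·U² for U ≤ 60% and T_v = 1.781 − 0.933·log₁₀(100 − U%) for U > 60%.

Drainage path length: H_d = H/2 = 4.4 m (double drainage).
U ≤ 60%: T_v = (π/4)·U² = (π/4)×0.41² = 0.13203.
t = T_v·H_d²/c_v = 0.13203×4.4²/7.1 = 0.36 years.

t ≈ 0.36 years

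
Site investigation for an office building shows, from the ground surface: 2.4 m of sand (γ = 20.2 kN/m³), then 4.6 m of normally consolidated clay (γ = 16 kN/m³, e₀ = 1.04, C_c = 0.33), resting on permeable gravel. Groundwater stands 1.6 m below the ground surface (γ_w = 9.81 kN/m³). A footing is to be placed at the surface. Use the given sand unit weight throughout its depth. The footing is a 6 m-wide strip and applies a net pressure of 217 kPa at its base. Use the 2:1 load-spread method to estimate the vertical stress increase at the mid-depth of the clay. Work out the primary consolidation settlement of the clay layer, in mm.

Mid-depth of clay below the ground surface: z = 2.4 + 4.6/2 = 4.7 m.
Total vertical stress at mid-clay: σ_v = 20.2×2.4 + 16×2.3 = 85.28 kPa.
Pore pressure: u = 9.81×(4.7 − 1.6) = 30.411 kPa.
Initial effective stress: σ'_0 = σ_v − u = 85.28 − 30.411 = 54.869 kPa.
Stress increase at mid-clay by the 2:1 spreading method:
Δσ = qB/(B+z) = 217×6/(6+4.7) = 121.68 kPa
Final effective stress: σ'_f = σ'_0 + Δσ = 54.869 + 121.68 = 176.55 kPa.
Normally consolidated clay, so the full stress increment lies on the virgin compression line:
S_c = C_c·H/(1+e₀)·log₁₀(σ'_f/σ'_0) = 0.33×4.6/(1+1.04)×log₁₀(176.55/54.869)
    = 0.74412 × 0.50754 = 0.3777 m

S_c ≈ 378 mm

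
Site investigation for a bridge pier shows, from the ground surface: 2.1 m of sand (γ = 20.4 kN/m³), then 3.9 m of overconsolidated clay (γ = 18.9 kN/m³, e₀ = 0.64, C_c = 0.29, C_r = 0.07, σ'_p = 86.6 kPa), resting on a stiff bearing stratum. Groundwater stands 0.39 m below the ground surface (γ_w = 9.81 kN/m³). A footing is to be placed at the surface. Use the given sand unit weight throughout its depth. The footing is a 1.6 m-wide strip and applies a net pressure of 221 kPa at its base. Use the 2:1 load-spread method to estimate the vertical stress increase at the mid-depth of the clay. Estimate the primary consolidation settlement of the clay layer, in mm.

S_c ≈ 111 mm

Mid-depth of clay below the ground surface: z = 2.1 + 3.9/2 = 4.05 m.
Total vertical stress at mid-clay: σ_v = 20.4×2.1 + 18.9×1.95 = 79.695 kPa.
Pore pressure: u = 9.81×(4.05 − 0.39) = 35.905 kPa.
Initial effective stress: σ'_0 = σ_v − u = 79.695 − 35.905 = 43.79 kPa.
Stress increase at mid-clay by the 2:1 spreading method:
Δσ = qB/(B+z) = 221×1.6/(1.6+4.05) = 62.584 kPa
Final effective stress: σ'_f = 43.79 + 62.584 = 106.37 kPa.
σ'_f = 106.37 > σ'_p = 86.6 kPa, so the stress path crosses the preconsolidation pressure — recompression up to σ'_p, then virgin compression beyond:
S_c = H/(1+e₀)·[C_r·log₁₀(σ'_p/σ'_0) + C_c·log₁₀(σ'_f/σ'_p)]
    = 3.9/1.64 × [0.07×log₁₀(86.6/43.79) + 0.29×log₁₀(106.37/86.6)]
    = 2.378 × [0.02073 + 0.025897] = 0.1109 m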